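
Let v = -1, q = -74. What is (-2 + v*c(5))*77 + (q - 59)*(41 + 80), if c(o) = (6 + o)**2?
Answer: -25564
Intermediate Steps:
(-2 + v*c(5))*77 + (q - 59)*(41 + 80) = (-2 - (6 + 5)**2)*77 + (-74 - 59)*(41 + 80) = (-2 - 1*11**2)*77 - 133*121 = (-2 - 1*121)*77 - 16093 = (-2 - 121)*77 - 16093 = -123*77 - 16093 = -9471 - 16093 = -25564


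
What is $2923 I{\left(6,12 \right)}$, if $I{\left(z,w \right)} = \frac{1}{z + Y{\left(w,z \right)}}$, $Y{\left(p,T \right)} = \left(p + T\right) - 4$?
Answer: $\frac{2923}{20} \approx 146.15$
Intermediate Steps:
$Y{\left(p,T \right)} = -4 + T + p$ ($Y{\left(p,T \right)} = \left(T + p\right) - 4 = -4 + T + p$)
$I{\left(z,w \right)} = \frac{1}{-4 + w + 2 z}$ ($I{\left(z,w \right)} = \frac{1}{z + \left(-4 + z + w\right)} = \frac{1}{z + \left(-4 + w + z\right)} = \frac{1}{-4 + w + 2 z}$)
$2923 I{\left(6,12 \right)} = \frac{2923}{-4 + 12 + 2 \cdot 6} = \frac{2923}{-4 + 12 + 12} = \frac{2923}{20}$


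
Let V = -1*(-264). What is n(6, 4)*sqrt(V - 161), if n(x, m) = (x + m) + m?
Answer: 14*sqrt(103) ≈ 142.08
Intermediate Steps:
n(x, m) = x + 2*m (n(x, m) = (m + x) + m = x + 2*m)
V = 264
n(6, 4)*sqrt(V - 161) = (6 + 2*4)*sqrt(264 - 161) = (6 + 8)*sqrt(103) = 14*sqrt(103)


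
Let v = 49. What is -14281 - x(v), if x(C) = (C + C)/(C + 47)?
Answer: -685537/48 ≈ -14282.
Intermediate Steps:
x(C) = 2*C/(47 + C) (x(C) = (2*C)/(47 + C) = 2*C/(47 + C))
-14281 - x(v) = -14281 - 2*49/(47 + 49) = -14281 - 2*49/96 = -14281 - 1*49/48 = -14281 - 49/48 = -685537/48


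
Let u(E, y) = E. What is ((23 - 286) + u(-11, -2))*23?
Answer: -6302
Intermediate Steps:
((23 - 286) + u(-11, -2))*23 = ((23 - 286) - 11)*23 = (-263 - 11)*23 = -274*23 = -6302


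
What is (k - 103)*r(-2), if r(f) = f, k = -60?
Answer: 326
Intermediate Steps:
(k - 103)*r(-2) = (-60 - 103)*(-2) = -163*(-2) = 326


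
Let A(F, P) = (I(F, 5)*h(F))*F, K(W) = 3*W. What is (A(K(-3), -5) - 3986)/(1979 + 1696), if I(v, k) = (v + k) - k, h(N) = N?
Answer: -943/735 ≈ -1.2830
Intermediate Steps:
I(v, k) = v (I(v, k) = (k + v) - k = v)
A(F, P) = F³ (A(F, P) = (F*F)*F = F²*F = F³)
(A(K(-3), -5) - 3986)/(1979 + 1696) = ((3*(-3))³ - 3986)/(1979 + 1696) = ((-9)³ - 3986)/3675 = (-729 - 3986)*(1/3675) = -4715*1/3675 = -943/735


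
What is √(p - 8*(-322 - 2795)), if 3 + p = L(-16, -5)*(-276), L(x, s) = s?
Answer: 7*√537 ≈ 162.21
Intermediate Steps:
p = 1377 (p = -3 - 5*(-276) = -3 + 1380 = 1377)
√(p - 8*(-322 - 2795)) = √(1377 - 8*(-322 - 2795)) = √(1377 - 8*(-3117)) = √(1377 + 24936) = √26313 = 7*√537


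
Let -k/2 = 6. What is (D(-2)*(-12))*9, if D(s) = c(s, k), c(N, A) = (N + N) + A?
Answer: 1728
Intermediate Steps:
k = -12 (k = -2*6 = -12)
c(N, A) = A + 2*N (c(N, A) = 2*N + A = A + 2*N)
D(s) = -12 + 2*s
(D(-2)*(-12))*9 = ((-12 + 2*(-2))*(-12))*9 = ((-12 - 4)*(-12))*9 = -16*(-12)*9 = 192*9 = 1728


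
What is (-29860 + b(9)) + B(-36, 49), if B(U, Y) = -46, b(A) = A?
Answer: -29897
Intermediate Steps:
(-29860 + b(9)) + B(-36, 49) = (-29860 + 9) - 46 = -29851 - 46 = -29897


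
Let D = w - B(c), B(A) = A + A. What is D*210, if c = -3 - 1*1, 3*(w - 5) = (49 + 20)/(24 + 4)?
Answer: 5805/2 ≈ 2902.5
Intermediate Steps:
w = 163/28 (w = 5 + ((49 + 20)/(24 + 4))/3 = 5 + (69/28)/3 = 5 + (69*(1/28))/3 = 5 + (⅓)*(69/28) = 5 + 23/28 = 163/28 ≈ 5.8214)
c = -4 (c = -3 - 1 = -4)
B(A) = 2*A
D = 387/28 (D = 163/28 - 2*(-4) = 163/28 - 1*(-8) = 163/28 + 8 = 387/28 ≈ 13.821)
D*210 = (387/28)*210 = 5805/2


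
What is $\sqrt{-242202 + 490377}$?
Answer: $15 \sqrt{1103} \approx 498.17$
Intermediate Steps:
$\sqrt{-242202 + 490377} = \sqrt{248175} = 15 \sqrt{1103}$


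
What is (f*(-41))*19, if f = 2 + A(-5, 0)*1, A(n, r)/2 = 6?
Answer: -10906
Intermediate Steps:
A(n, r) = 12 (A(n, r) = 2*6 = 12)
f = 14 (f = 2 + 12*1 = 2 + 12 = 14)
(f*(-41))*19 = (14*(-41))*19 = -574*19 = -10906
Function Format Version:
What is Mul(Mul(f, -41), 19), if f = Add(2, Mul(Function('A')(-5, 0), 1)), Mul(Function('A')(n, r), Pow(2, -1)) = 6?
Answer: -10906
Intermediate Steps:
Function('A')(n, r) = 12 (Function('A')(n, r) = Mul(2, 6) = 12)
f = 14 (f = Add(2, Mul(12, 1)) = Add(2, 12) = 14)
Mul(Mul(f, -41), 19) = Mul(Mul(14, -41), 19) = Mul(-574, 19) = -10906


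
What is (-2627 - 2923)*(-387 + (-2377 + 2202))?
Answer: 3119100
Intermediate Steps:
(-2627 - 2923)*(-387 + (-2377 + 2202)) = -5550*(-387 - 175) = -5550*(-562) = 3119100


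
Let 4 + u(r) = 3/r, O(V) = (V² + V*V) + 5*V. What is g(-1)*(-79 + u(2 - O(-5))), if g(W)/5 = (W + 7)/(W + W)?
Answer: 28680/23 ≈ 1247.0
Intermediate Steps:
O(V) = 2*V² + 5*V (O(V) = (V² + V²) + 5*V = 2*V² + 5*V)
u(r) = -4 + 3/r
g(W) = 5*(7 + W)/(2*W) (g(W) = 5*((W + 7)/(W + W)) = 5*((7 + W)/((2*W))) = 5*((7 + W)*(1/(2*W))) = 5*((7 + W)/(2*W)) = 5*(7 + W)/(2*W))
g(-1)*(-79 + u(2 - O(-5))) = ((5/2)*(7 - 1)/(-1))*(-79 + (-4 + 3/(2 - (-5)*(5 + 2*(-5))))) = ((5/2)*(-1)*6)*(-79 + (-4 + 3/(2 - (-5)*(5 - 10)))) = -15*(-79 + (-4 + 3/(2 - (-5)*(-5)))) = -15*(-79 + (-4 + 3/(2 - 1*25))) = -15*(-79 + (-4 + 3/(2 - 25))) = -15*(-79 + (-4 + 3/(-23))) = -15*(-79 + (-4 + 3*(-1/23))) = -15*(-79 + (-4 - 3/23)) = -15*(-79 - 95/23) = -15*(-1912/23) = 28680/23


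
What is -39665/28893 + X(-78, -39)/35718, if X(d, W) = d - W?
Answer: -472627099/344000058 ≈ -1.3739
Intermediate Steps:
-39665/28893 + X(-78, -39)/35718 = -39665/28893 + (-78 - 1*(-39))/35718 = -39665*1/28893 + (-78 + 39)*(1/35718) = -39665/28893 - 39*1/35718 = -39665/28893 - 13/11906 = -472627099/344000058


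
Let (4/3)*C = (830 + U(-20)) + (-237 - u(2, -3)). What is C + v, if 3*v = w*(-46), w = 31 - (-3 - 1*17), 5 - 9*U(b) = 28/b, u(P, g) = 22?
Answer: -21193/60 ≈ -353.22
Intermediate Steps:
U(b) = 5/9 - 28/(9*b)
C = 25727/60 (C = 3*((830 + (⅑)*(-28 + 5*(-20))/(-20)) + (-237 - 1*22))/4 = 3*((830 + (⅑)*(-1/20)*(-28 - 100)) + (-237 - 22))/4 = 3*((830 + (⅑)*(-1/20)*(-128)) - 259)/4 = 3*((830 + 32/45) - 259)/4 = 3*(37382/45 - 259)/4 = (¾)*(25727/45) = 25727/60 ≈ 428.78)
w = 51 (w = 31 - (-3 - 17) = 31 - 1*(-20) = 31 + 20 = 51)
v = -782 (v = (51*(-46))/3 = (⅓)*(-2346) = -782)
C + v = 25727/60 - 782 = -21193/60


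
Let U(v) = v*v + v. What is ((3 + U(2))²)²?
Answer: 6561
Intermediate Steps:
U(v) = v + v² (U(v) = v² + v = v + v²)
((3 + U(2))²)² = ((3 + 2*(1 + 2))²)² = ((3 + 2*3)²)² = ((3 + 6)²)² = (9²)² = 81² = 6561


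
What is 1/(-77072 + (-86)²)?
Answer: -1/69676 ≈ -1.4352e-5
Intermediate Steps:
1/(-77072 + (-86)²) = 1/(-77072 + 7396) = 1/(-69676) = -1/69676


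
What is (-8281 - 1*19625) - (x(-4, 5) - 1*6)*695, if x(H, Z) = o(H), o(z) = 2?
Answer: -25126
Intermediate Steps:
x(H, Z) = 2
(-8281 - 1*19625) - (x(-4, 5) - 1*6)*695 = (-8281 - 1*19625) - (2 - 1*6)*695 = (-8281 - 19625) - (2 - 6)*695 = -27906 - (-4)*695 = -27906 - 1*(-2780) = -27906 + 2780 = -25126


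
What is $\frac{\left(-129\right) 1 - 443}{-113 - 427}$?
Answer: $\frac{143}{135} \approx 1.0593$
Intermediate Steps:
$\frac{\left(-129\right) 1 - 443}{-113 - 427} = \frac{-129 - 443}{-540} = \left(-572\right) \left(- \frac{1}{540}\right) = \frac{143}{135}$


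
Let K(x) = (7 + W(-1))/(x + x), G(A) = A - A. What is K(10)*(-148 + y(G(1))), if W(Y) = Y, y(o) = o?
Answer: -222/5 ≈ -44.400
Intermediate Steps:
G(A) = 0
K(x) = 3/x (K(x) = (7 - 1)/(x + x) = 6/((2*x)) = 6*(1/(2*x)) = 3/x)
K(10)*(-148 + y(G(1))) = (3/10)*(-148 + 0) = (3*(⅒))*(-148) = (3/10)*(-148) = -222/5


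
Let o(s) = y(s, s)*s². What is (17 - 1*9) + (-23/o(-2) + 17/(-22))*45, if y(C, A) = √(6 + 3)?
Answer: -4973/44 ≈ -113.02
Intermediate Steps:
y(C, A) = 3 (y(C, A) = √9 = 3)
o(s) = 3*s²
(17 - 1*9) + (-23/o(-2) + 17/(-22))*45 = (17 - 1*9) + (-23/(3*(-2)²) + 17/(-22))*45 = (17 - 9) + (-23/(3*4) + 17*(-1/22))*45 = 8 + (-23/12 - 17/22)*45 = 8 - 355/132*45 = 8 - 5325/44 = -4973/44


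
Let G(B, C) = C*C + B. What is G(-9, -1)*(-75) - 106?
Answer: 494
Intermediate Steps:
G(B, C) = B + C**2 (G(B, C) = C**2 + B = B + C**2)
G(-9, -1)*(-75) - 106 = (-9 + (-1)**2)*(-75) - 106 = (-9 + 1)*(-75) - 106 = -8*(-75) - 106 = 600 - 106 = 494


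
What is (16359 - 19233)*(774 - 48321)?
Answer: 136650078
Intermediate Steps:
(16359 - 19233)*(774 - 48321) = -2874*(-47547) = 136650078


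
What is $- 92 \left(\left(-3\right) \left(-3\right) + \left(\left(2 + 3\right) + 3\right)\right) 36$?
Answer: $-56304$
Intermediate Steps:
$- 92 \left(\left(-3\right) \left(-3\right) + \left(\left(2 + 3\right) + 3\right)\right) 36 = - 92 \left(9 + \left(5 + 3\right)\right) 36 = - 92 \left(9 + 8\right) 36 = \left(-92\right) 17 \cdot 36 = \left(-1564\right) 36 = -56304$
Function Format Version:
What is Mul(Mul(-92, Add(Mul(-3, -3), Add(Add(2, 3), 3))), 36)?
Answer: -56304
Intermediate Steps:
Mul(Mul(-92, Add(Mul(-3, -3), Add(Add(2, 3), 3))), 36) = Mul(Mul(-92, Add(9, Add(5, 3))), 36) = Mul(Mul(-92, Add(9, 8)), 36) = Mul(Mul(-92, 17), 36) = Mul(-1564, 36) = -56304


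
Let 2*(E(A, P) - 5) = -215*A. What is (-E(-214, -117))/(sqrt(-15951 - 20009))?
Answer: 2301*I*sqrt(8990)/1798 ≈ 121.34*I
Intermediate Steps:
E(A, P) = 5 - 215*A/2 (E(A, P) = 5 + (-215*A)/2 = 5 - 215*A/2)
(-E(-214, -117))/(sqrt(-15951 - 20009)) = (-(5 - 215/2*(-214)))/(sqrt(-15951 - 20009)) = (-(5 + 23005))/(sqrt(-35960)) = (-1*23010)/((2*I*sqrt(8990))) = -(-2301)*I*sqrt(8990)/1798 = 2301*I*sqrt(8990)/1798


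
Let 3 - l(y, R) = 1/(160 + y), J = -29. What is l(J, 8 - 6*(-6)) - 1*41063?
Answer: -5378861/131 ≈ -41060.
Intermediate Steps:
l(y, R) = 3 - 1/(160 + y)
l(J, 8 - 6*(-6)) - 1*41063 = (479 + 3*(-29))/(160 - 29) - 1*41063 = (479 - 87)/131 - 41063 = (1/131)*392 - 41063 = 392/131 - 41063 = -5378861/131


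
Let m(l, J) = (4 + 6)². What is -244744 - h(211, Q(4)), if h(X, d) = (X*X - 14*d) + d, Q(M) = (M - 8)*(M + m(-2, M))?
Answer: -294673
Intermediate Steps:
m(l, J) = 100 (m(l, J) = 10² = 100)
Q(M) = (-8 + M)*(100 + M) (Q(M) = (M - 8)*(M + 100) = (-8 + M)*(100 + M))
h(X, d) = X² - 13*d (h(X, d) = (X² - 14*d) + d = X² - 13*d)
-244744 - h(211, Q(4)) = -244744 - (211² - 13*(-800 + 4² + 92*4)) = -244744 - (44521 - 13*(-800 + 16 + 368)) = -244744 - (44521 - 13*(-416)) = -244744 - (44521 + 5408) = -244744 - 1*49929 = -244744 - 49929 = -294673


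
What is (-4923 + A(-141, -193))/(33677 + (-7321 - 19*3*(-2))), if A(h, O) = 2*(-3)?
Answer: -4929/26470 ≈ -0.18621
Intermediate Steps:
A(h, O) = -6
(-4923 + A(-141, -193))/(33677 + (-7321 - 19*3*(-2))) = (-4923 - 6)/(33677 + (-7321 - 19*3*(-2))) = -4929/(33677 + (-7321 - 57*(-2))) = -4929/(33677 + (-7321 - 1*(-114))) = -4929/(33677 + (-7321 + 114)) = -4929/(33677 - 7207) = -4929/26470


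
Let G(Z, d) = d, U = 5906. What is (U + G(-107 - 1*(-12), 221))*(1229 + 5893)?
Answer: 43636494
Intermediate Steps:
(U + G(-107 - 1*(-12), 221))*(1229 + 5893) = (5906 + 221)*(1229 + 5893) = 6127*7122 = 43636494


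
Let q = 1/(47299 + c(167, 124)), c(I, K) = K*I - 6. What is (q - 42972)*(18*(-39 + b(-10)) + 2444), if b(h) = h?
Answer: -4564381072702/68001 ≈ -6.7122e+7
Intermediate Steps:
c(I, K) = -6 + I*K (c(I, K) = I*K - 6 = -6 + I*K)
q = 1/68001 (q = 1/(47299 + (-6 + 167*124)) = 1/(47299 + (-6 + 20708)) = 1/(47299 + 20702) = 1/68001 ≈ 1.4706e-5)
(q - 42972)*(18*(-39 + b(-10)) + 2444) = (1/68001 - 42972)*(18*(-39 - 10) + 2444) = -2922138971*(18*(-49) + 2444)/68001 = -2922138971*(-882 + 2444)/68001 = -2922138971/68001*1562 = -4564381072702/68001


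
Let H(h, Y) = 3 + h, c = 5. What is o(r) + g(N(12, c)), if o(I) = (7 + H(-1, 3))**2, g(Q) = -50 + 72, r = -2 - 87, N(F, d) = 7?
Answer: 103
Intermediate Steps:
r = -89
g(Q) = 22
o(I) = 81 (o(I) = (7 + (3 - 1))**2 = (7 + 2)**2 = 9**2 = 81)
o(r) + g(N(12, c)) = 81 + 22 = 103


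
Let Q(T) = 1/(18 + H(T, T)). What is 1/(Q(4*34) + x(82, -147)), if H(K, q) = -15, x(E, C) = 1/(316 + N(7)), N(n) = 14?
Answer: 110/37 ≈ 2.9730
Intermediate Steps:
x(E, C) = 1/330 (x(E, C) = 1/(316 + 14) = 1/330)
Q(T) = ⅓ (Q(T) = 1/(18 - 15) = 1/3 = ⅓)
1/(Q(4*34) + x(82, -147)) = 1/(⅓ + 1/330) = 1/(37/110) = 110/37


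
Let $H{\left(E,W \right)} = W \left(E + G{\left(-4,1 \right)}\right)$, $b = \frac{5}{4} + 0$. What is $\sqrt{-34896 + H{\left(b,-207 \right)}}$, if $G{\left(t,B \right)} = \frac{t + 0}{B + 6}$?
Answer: $\frac{i \sqrt{6867147}}{14} \approx 187.18 i$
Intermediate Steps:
$G{\left(t,B \right)} = \frac{t}{6 + B}$
$b = \frac{5}{4}$ ($b = 5 \cdot \frac{1}{4} + 0 = \frac{5}{4} + 0 = \frac{5}{4} \approx 1.25$)
$H{\left(E,W \right)} = W \left(- \frac{4}{7} + E\right)$ ($H{\left(E,W \right)} = W \left(E - \frac{4}{6 + 1}\right) = W \left(E - \frac{4}{7}\right) = W \left(- \frac{4}{7} + E\right)$)
$\sqrt{-34896 + H{\left(b,-207 \right)}} = \sqrt{-34896 + \frac{1}{7} \left(-207\right) \left(-4 + 7 \cdot \frac{5}{4}\right)} = \sqrt{-34896 + \frac{1}{7} \left(-207\right) \left(-4 + \frac{35}{4}\right)} = \sqrt{-34896 + \frac{1}{7} \left(-207\right) \frac{19}{4}} = \sqrt{-34896 - \frac{3933}{28}} = \sqrt{- \frac{981021}{28}} = \frac{i \sqrt{6867147}}{14}$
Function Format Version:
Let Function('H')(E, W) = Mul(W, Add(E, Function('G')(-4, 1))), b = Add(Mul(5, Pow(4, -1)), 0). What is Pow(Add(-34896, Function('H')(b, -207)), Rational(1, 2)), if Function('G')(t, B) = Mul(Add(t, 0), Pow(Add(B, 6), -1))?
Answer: Mul(Rational(1, 14), I, Pow(6867147, Rational(1, 2))) ≈ Mul(187.18, I)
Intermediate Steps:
Function('G')(t, B) = Mul(t, Pow(Add(6, B), -1))
b = Rational(5, 4) (b = Add(Mul(5, Rational(1, 4)), 0) = Add(Rational(5, 4), 0) = Rational(5, 4) ≈ 1.2500)
Function('H')(E, W) = Mul(W, Add(Rational(-4, 7), E)) (Function('H')(E, W) = Mul(W, Add(E, Mul(-4, Pow(Add(6, 1), -1)))) = Mul(W, Add(E, Mul(-4, Pow(7, -1)))) = Mul(W, Add(E, Mul(-4, Rational(1, 7)))) = Mul(W, Add(E, Rational(-4, 7))) = Mul(W, Add(Rational(-4, 7), E)))
Pow(Add(-34896, Function('H')(b, -207)), Rational(1, 2)) = Pow(Add(-34896, Mul(Rational(1, 7), -207, Add(-4, Mul(7, Rational(5, 4))))), Rational(1, 2)) = Pow(Add(-34896, Mul(Rational(1, 7), -207, Add(-4, Rational(35, 4)))), Rational(1, 2)) = Pow(Add(-34896, Mul(Rational(1, 7), -207, Rational(19, 4))), Rational(1, 2)) = Pow(Add(-34896, Rational(-3933, 28)), Rational(1, 2)) = Pow(Rational(-981021, 28), Rational(1, 2)) = Mul(Rational(1, 14), I, Pow(6867147, Rational(1, 2)))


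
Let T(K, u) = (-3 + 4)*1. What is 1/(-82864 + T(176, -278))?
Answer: -1/82863 ≈ -1.2068e-5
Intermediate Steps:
T(K, u) = 1 (T(K, u) = 1*1 = 1)
1/(-82864 + T(176, -278)) = 1/(-82864 + 1) = 1/(-82863) = -1/82863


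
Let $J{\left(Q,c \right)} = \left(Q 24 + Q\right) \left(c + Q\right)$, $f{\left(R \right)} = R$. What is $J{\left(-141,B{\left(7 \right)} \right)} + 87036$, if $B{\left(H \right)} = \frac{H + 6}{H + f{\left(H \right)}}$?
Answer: $\frac{8131029}{14} \approx 5.8079 \cdot 10^{5}$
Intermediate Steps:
$B{\left(H \right)} = \frac{6 + H}{2 H}$ ($B{\left(H \right)} = \frac{H + 6}{H + H} = \frac{6 + H}{2 H}$)
$J{\left(Q,c \right)} = 25 Q \left(Q + c\right)$ ($J{\left(Q,c \right)} = \left(24 Q + Q\right) \left(Q + c\right) = 25 Q \left(Q + c\right)$)
$J{\left(-141,B{\left(7 \right)} \right)} + 87036 = 25 \left(-141\right) \left(-141 + \frac{6 + 7}{2 \cdot 7}\right) + 87036 = 25 \left(-141\right) \left(-141 + \frac{1}{2} \cdot \frac{1}{7} \cdot 13\right) + 87036 = 25 \left(-141\right) \left(-141 + \frac{13}{14}\right) + 87036 = 25 \left(-141\right) \left(- \frac{1961}{14}\right) + 87036 = \frac{6912525}{14} + 87036 = \frac{8131029}{14}$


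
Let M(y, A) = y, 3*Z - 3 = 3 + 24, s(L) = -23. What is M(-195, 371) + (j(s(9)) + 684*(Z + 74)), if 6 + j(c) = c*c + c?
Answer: 57761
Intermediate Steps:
j(c) = -6 + c + c² (j(c) = -6 + (c*c + c) = -6 + (c² + c) = -6 + (c + c²) = -6 + c + c²)
Z = 10 (Z = 1 + (3 + 24)/3 = 1 + (⅓)*27 = 1 + 9 = 10)
M(-195, 371) + (j(s(9)) + 684*(Z + 74)) = -195 + ((-6 - 23 + (-23)²) + 684*(10 + 74)) = -195 + ((-6 - 23 + 529) + 684*84) = -195 + (500 + 57456) = -195 + 57956 = 57761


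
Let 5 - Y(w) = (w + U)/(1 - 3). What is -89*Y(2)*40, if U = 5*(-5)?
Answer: 23140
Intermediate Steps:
U = -25
Y(w) = -15/2 + w/2 (Y(w) = 5 - (w - 25)/(1 - 3) = 5 - (-25 + w)/(-2) = 5 - (-25 + w)*(-1)/2 = 5 - (25/2 - w/2) = 5 + (-25/2 + w/2) = -15/2 + w/2)
-89*Y(2)*40 = -89*(-15/2 + (1/2)*2)*40 = -89*(-15/2 + 1)*40 = -89*(-13/2)*40 = (1157/2)*40 = 23140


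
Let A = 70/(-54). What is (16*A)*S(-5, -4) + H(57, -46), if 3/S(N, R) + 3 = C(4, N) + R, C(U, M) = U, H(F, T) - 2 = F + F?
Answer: 3692/27 ≈ 136.74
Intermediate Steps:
H(F, T) = 2 + 2*F (H(F, T) = 2 + (F + F) = 2 + 2*F)
S(N, R) = 3/(1 + R) (S(N, R) = 3/(-3 + (4 + R)) = 3/(1 + R))
A = -35/27 (A = 70*(-1/54) = -35/27 ≈ -1.2963)
(16*A)*S(-5, -4) + H(57, -46) = (16*(-35/27))*(3/(1 - 4)) + (2 + 2*57) = -560/(9*(-3)) + (2 + 114) = -560*(-1)/(9*3) + 116 = -560/27*(-1) + 116 = 560/27 + 116 = 3692/27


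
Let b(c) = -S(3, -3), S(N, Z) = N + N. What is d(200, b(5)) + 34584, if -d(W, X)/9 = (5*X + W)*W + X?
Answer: -271362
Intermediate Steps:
S(N, Z) = 2*N
b(c) = -6 (b(c) = -2*3 = -1*6 = -6)
d(W, X) = -9*X - 9*W*(W + 5*X) (d(W, X) = -9*((5*X + W)*W + X) = -9*((W + 5*X)*W + X) = -9*(W*(W + 5*X) + X) = -9*(X + W*(W + 5*X)) = -9*X - 9*W*(W + 5*X))
d(200, b(5)) + 34584 = (-9*(-6) - 9*200² - 45*200*(-6)) + 34584 = (54 - 9*40000 + 54000) + 34584 = (54 - 360000 + 54000) + 34584 = -305946 + 34584 = -271362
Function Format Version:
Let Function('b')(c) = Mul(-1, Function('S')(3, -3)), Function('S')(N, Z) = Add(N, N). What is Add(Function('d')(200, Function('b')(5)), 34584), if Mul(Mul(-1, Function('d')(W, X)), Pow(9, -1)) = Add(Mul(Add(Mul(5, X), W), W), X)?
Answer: -271362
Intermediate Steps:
Function('S')(N, Z) = Mul(2, N)
Function('b')(c) = -6 (Function('b')(c) = Mul(-1, Mul(2, 3)) = Mul(-1, 6) = -6)
Function('d')(W, X) = Add(Mul(-9, X), Mul(-9, W, Add(W, Mul(5, X)))) (Function('d')(W, X) = Mul(-9, Add(Mul(Add(Mul(5, X), W), W), X)) = Mul(-9, Add(Mul(Add(W, Mul(5, X)), W), X)) = Mul(-9, Add(Mul(W, Add(W, Mul(5, X))), X)) = Mul(-9, Add(X, Mul(W, Add(W, Mul(5, X))))) = Add(Mul(-9, X), Mul(-9, W, Add(W, Mul(5, X)))))
Add(Function('d')(200, Function('b')(5)), 34584) = Add(Add(Mul(-9, -6), Mul(-9, Pow(200, 2)), Mul(-45, 200, -6)), 34584) = Add(Add(54, Mul(-9, 40000), 54000), 34584) = Add(Add(54, -360000, 54000), 34584) = Add(-305946, 34584) = -271362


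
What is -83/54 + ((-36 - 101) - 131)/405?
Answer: -1781/810 ≈ -2.1988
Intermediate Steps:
-83/54 + ((-36 - 101) - 131)/405 = -83*1/54 + (-137 - 131)*(1/405) = -83/54 - 268*1/405 = -83/54 - 268/405 = -1781/810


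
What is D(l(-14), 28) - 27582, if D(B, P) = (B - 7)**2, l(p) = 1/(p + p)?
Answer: -21585479/784 ≈ -27533.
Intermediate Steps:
l(p) = 1/(2*p)
D(B, P) = (-7 + B)**2
D(l(-14), 28) - 27582 = (-7 + (1/2)/(-14))**2 - 27582 = (-7 + (1/2)*(-1/14))**2 - 27582 = (-7 - 1/28)**2 - 27582 = (-197/28)**2 - 27582 = 38809/784 - 27582 = -21585479/784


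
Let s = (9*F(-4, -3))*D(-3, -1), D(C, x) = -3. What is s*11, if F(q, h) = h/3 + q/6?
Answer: 495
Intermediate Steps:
F(q, h) = h/3 + q/6 (F(q, h) = h*(⅓) + q*(⅙) = h/3 + q/6)
s = 45 (s = (9*((⅓)*(-3) + (⅙)*(-4)))*(-3) = (9*(-1 - ⅔))*(-3) = (9*(-5/3))*(-3) = -15*(-3) = 45)
s*11 = 45*11 = 495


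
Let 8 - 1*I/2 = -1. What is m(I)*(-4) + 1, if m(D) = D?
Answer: -71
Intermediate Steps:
I = 18 (I = 16 - 2*(-1) = 16 + 2 = 18)
m(I)*(-4) + 1 = 18*(-4) + 1 = -72 + 1 = -71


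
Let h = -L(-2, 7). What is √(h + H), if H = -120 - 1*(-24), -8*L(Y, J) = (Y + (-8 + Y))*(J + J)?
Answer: 3*I*√13 ≈ 10.817*I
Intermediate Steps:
L(Y, J) = -J*(-8 + 2*Y)/4 (L(Y, J) = -(Y + (-8 + Y))*(J + J)/8 = -(-8 + 2*Y)*2*J/8 = -J*(-8 + 2*Y)/4)
h = -21 (h = -7*(4 - 1*(-2))/2 = -7*(4 + 2)/2 = -7*6/2 = -1*21 = -21)
H = -96 (H = -120 + 24 = -96)
√(h + H) = √(-21 - 96) = √(-117) = 3*I*√13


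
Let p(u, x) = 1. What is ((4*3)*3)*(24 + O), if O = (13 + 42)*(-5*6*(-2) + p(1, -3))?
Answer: 121644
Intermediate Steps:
O = 3355 (O = (13 + 42)*(-5*6*(-2) + 1) = 55*(-30*(-2) + 1) = 55*(60 + 1) = 55*61 = 3355)
((4*3)*3)*(24 + O) = ((4*3)*3)*(24 + 3355) = (12*3)*3379 = 36*3379 = 121644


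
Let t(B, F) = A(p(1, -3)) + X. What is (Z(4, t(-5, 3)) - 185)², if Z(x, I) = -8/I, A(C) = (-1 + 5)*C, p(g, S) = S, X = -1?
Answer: 5745609/169 ≈ 33998.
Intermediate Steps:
A(C) = 4*C
t(B, F) = -13 (t(B, F) = 4*(-3) - 1 = -12 - 1 = -13)
(Z(4, t(-5, 3)) - 185)² = (-8/(-13) - 185)² = (-8*(-1/13) - 185)² = (8/13 - 185)² = (-2397/13)² = 5745609/169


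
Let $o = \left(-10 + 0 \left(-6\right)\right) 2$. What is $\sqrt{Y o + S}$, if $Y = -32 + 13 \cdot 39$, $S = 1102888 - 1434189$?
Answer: $i \sqrt{340801} \approx 583.78 i$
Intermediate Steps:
$S = -331301$
$Y = 475$ ($Y = -32 + 507 = 475$)
$o = -20$ ($o = \left(-10 + 0\right) 2 = \left(-10\right) 2 = -20$)
$\sqrt{Y o + S} = \sqrt{475 \left(-20\right) - 331301} = \sqrt{-9500 - 331301} = \sqrt{-340801} = i \sqrt{340801}$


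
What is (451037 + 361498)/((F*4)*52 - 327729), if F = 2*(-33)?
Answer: -270845/113819 ≈ -2.3796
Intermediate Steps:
F = -66
(451037 + 361498)/((F*4)*52 - 327729) = (451037 + 361498)/(-66*4*52 - 327729) = 812535/(-264*52 - 327729) = 812535/(-13728 - 327729) = 812535/(-341457) = 812535*(-1/341457) = -270845/113819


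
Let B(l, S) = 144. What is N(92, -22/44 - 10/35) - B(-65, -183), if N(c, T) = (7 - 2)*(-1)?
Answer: -149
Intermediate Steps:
N(c, T) = -5 (N(c, T) = 5*(-1) = -5)
N(92, -22/44 - 10/35) - B(-65, -183) = -5 - 1*144 = -5 - 144 = -149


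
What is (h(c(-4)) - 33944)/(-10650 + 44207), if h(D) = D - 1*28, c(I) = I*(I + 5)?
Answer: -33976/33557 ≈ -1.0125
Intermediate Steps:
c(I) = I*(5 + I)
h(D) = -28 + D (h(D) = D - 28 = -28 + D)
(h(c(-4)) - 33944)/(-10650 + 44207) = ((-28 - 4*(5 - 4)) - 33944)/(-10650 + 44207) = ((-28 - 4*1) - 33944)/33557 = ((-28 - 4) - 33944)*(1/33557) = (-32 - 33944)*(1/33557) = -33976*1/33557 = -33976/33557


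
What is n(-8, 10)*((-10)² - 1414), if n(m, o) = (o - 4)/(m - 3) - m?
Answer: -107748/11 ≈ -9795.3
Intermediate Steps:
n(m, o) = -m + (-4 + o)/(-3 + m) (n(m, o) = (-4 + o)/(-3 + m) - m = -m + (-4 + o)/(-3 + m))
n(-8, 10)*((-10)² - 1414) = ((-4 + 10 - 1*(-8)² + 3*(-8))/(-3 - 8))*((-10)² - 1414) = ((-4 + 10 - 1*64 - 24)/(-11))*(100 - 1414) = -(-4 + 10 - 64 - 24)/11*(-1314) = -1/11*(-82)*(-1314) = (82/11)*(-1314) = -107748/11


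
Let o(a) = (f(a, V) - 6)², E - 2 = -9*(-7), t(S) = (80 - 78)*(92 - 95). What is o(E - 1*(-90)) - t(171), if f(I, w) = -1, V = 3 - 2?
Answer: 55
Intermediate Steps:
V = 1
t(S) = -6 (t(S) = 2*(-3) = -6)
E = 65 (E = 2 - 9*(-7) = 2 + 63 = 65)
o(a) = 49 (o(a) = (-1 - 6)² = (-7)² = 49)
o(E - 1*(-90)) - t(171) = 49 - 1*(-6) = 49 + 6 = 55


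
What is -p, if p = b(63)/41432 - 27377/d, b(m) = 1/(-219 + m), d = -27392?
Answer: -5529632981/5532663552 ≈ -0.99945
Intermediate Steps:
p = 5529632981/5532663552 (p = 1/((-219 + 63)*41432) - 27377/(-27392) = (1/41432)/(-156) - 27377*(-1/27392) = -1/156*1/41432 + 27377/27392 = -1/6463392 + 27377/27392 = 5529632981/5532663552 ≈ 0.99945)
-p = -1*5529632981/5532663552 = -5529632981/5532663552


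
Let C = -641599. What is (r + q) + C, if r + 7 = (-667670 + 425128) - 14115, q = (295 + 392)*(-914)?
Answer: -1526181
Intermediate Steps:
q = -627918 (q = 687*(-914) = -627918)
r = -256664 (r = -7 + ((-667670 + 425128) - 14115) = -7 + (-242542 - 14115) = -7 - 256657 = -256664)
(r + q) + C = (-256664 - 627918) - 641599 = -884582 - 641599 = -1526181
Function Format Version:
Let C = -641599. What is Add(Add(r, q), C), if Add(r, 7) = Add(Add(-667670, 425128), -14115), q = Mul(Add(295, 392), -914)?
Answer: -1526181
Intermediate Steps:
q = -627918 (q = Mul(687, -914) = -627918)
r = -256664 (r = Add(-7, Add(Add(-667670, 425128), -14115)) = Add(-7, Add(-242542, -14115)) = Add(-7, -256657) = -256664)
Add(Add(r, q), C) = Add(Add(-256664, -627918), -641599) = Add(-884582, -641599) = -1526181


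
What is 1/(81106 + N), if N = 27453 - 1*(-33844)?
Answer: 1/142403 ≈ 7.0223e-6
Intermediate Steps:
N = 61297 (N = 27453 + 33844 = 61297)
1/(81106 + N) = 1/(81106 + 61297) = 1/142403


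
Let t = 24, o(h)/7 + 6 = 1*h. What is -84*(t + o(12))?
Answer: -5544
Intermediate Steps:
o(h) = -42 + 7*h (o(h) = -42 + 7*(1*h) = -42 + 7*h)
-84*(t + o(12)) = -84*(24 + (-42 + 7*12)) = -84*(24 + (-42 + 84)) = -84*(24 + 42) = -84*66 = -5544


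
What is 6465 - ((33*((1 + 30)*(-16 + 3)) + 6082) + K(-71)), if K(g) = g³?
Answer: 371593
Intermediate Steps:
6465 - ((33*((1 + 30)*(-16 + 3)) + 6082) + K(-71)) = 6465 - ((33*((1 + 30)*(-16 + 3)) + 6082) + (-71)³) = 6465 - ((33*(31*(-13)) + 6082) - 357911) = 6465 - ((33*(-403) + 6082) - 357911) = 6465 - ((-13299 + 6082) - 357911) = 6465 - (-7217 - 357911) = 6465 - 1*(-365128) = 6465 + 365128 = 371593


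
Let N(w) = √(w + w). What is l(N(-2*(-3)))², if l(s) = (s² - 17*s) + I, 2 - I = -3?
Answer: 3757 - 1156*√3 ≈ 1754.8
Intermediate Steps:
I = 5 (I = 2 - 1*(-3) = 2 + 3 = 5)
N(w) = √2*√w (N(w) = √(2*w) = √2*√w)
l(s) = 5 + s² - 17*s (l(s) = (s² - 17*s) + 5 = 5 + s² - 17*s)
l(N(-2*(-3)))² = (5 + (√2*√(-2*(-3)))² - 17*√2*√(-2*(-3)))² = (5 + (√2*√6)² - 17*√2*√6)² = (5 + (2*√3)² - 34*√3)² = (5 + 12 - 34*√3)² = (17 - 34*√3)²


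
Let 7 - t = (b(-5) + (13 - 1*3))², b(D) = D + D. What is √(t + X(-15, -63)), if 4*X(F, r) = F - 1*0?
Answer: √13/2 ≈ 1.8028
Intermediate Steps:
b(D) = 2*D
X(F, r) = F/4 (X(F, r) = (F - 1*0)/4 = (F + 0)/4 = F/4)
t = 7 (t = 7 - (2*(-5) + (13 - 1*3))² = 7 - (-10 + (13 - 3))² = 7 - (-10 + 10)² = 7 - 1*0² = 7 - 1*0 = 7 + 0 = 7)
√(t + X(-15, -63)) = √(7 + (¼)*(-15)) = √(7 - 15/4) = √(13/4) = √13/2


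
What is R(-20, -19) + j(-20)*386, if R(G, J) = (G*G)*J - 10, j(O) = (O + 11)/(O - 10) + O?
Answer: -76071/5 ≈ -15214.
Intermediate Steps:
j(O) = O + (11 + O)/(-10 + O) (j(O) = (11 + O)/(-10 + O) + O = O + (11 + O)/(-10 + O))
R(G, J) = -10 + J*G² (R(G, J) = G²*J - 10 = J*G² - 10 = -10 + J*G²)
R(-20, -19) + j(-20)*386 = (-10 - 19*(-20)²) + ((11 + (-20)² - 9*(-20))/(-10 - 20))*386 = (-10 - 19*400) + ((11 + 400 + 180)/(-30))*386 = (-10 - 7600) - 1/30*591*386 = -7610 - 197/10*386 = -7610 - 38021/5 = -76071/5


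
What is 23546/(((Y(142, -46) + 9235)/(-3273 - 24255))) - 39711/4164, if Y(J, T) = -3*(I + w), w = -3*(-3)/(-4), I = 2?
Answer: -3599152661467/51276884 ≈ -70191.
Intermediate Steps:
w = -9/4 (w = 9*(-1/4) = -9/4 ≈ -2.2500)
Y(J, T) = 3/4 (Y(J, T) = -3*(2 - 9/4) = -3*(-1/4) = 3/4)
23546/(((Y(142, -46) + 9235)/(-3273 - 24255))) - 39711/4164 = 23546/(((3/4 + 9235)/(-3273 - 24255))) - 39711/4164 = 23546/(((36943/4)/(-27528))) - 39711*1/4164 = 23546/(((36943/4)*(-1/27528))) - 13237/1388 = 23546/(-36943/110112) - 13237/1388 = 23546*(-110112/36943) - 13237/1388 = -2592697152/36943 - 13237/1388 = -3599152661467/51276884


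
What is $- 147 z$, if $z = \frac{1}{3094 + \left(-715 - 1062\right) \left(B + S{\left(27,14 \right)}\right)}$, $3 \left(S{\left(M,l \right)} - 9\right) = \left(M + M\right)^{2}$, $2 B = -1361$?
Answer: $\frac{294}{1061789} \approx 0.00027689$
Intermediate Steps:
$B = - \frac{1361}{2}$ ($B = \frac{1}{2} \left(-1361\right) = - \frac{1361}{2} \approx -680.5$)
$S{\left(M,l \right)} = 9 + \frac{4 M^{2}}{3}$ ($S{\left(M,l \right)} = 9 + \frac{\left(M + M\right)^{2}}{3} = 9 + \frac{\left(2 M\right)^{2}}{3} = 9 + \frac{4 M^{2}}{3}$)
$z = - \frac{2}{1061789}$ ($z = \frac{1}{3094 + \left(-715 - 1062\right) \left(- \frac{1361}{2} + \left(9 + \frac{4 \cdot 27^{2}}{3}\right)\right)} = \frac{1}{3094 - 1777 \left(- \frac{1361}{2} + \left(9 + \frac{4}{3} \cdot 729\right)\right)} = \frac{1}{3094 - 1777 \left(- \frac{1361}{2} + \left(9 + 972\right)\right)} = \frac{1}{3094 - 1777 \left(- \frac{1361}{2} + 981\right)} = \frac{1}{3094 - \frac{1067977}{2}} = \frac{1}{- \frac{1061789}{2}} = - \frac{2}{1061789} \approx -1.8836 \cdot 10^{-6}$)
$- 147 z = \left(-147\right) \left(- \frac{2}{1061789}\right) = \frac{294}{1061789}$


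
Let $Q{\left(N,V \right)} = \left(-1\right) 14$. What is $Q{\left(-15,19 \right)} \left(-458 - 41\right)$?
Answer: $6986$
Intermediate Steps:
$Q{\left(N,V \right)} = -14$
$Q{\left(-15,19 \right)} \left(-458 - 41\right) = - 14 \left(-458 - 41\right) = \left(-14\right) \left(-499\right) = 6986$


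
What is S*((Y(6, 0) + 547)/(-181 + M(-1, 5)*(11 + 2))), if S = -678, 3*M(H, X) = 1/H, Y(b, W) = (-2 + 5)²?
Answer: 2034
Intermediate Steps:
Y(b, W) = 9 (Y(b, W) = 3² = 9)
M(H, X) = 1/(3*H)
S*((Y(6, 0) + 547)/(-181 + M(-1, 5)*(11 + 2))) = -678*(9 + 547)/(-181 + ((⅓)/(-1))*(11 + 2)) = -376968/(-181 + ((⅓)*(-1))*13) = -376968/(-181 - ⅓*13) = -376968/(-181 - 13/3) = -376968/(-556/3) = -376968*(-3)/556 = -678*(-3) = 2034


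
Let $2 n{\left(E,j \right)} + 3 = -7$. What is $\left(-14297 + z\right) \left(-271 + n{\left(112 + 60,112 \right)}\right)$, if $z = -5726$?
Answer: $5526348$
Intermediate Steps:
$n{\left(E,j \right)} = -5$ ($n{\left(E,j \right)} = - \frac{3}{2} + \frac{1}{2} \left(-7\right) = - \frac{3}{2} - \frac{7}{2} = -5$)
$\left(-14297 + z\right) \left(-271 + n{\left(112 + 60,112 \right)}\right) = \left(-14297 - 5726\right) \left(-271 - 5\right) = \left(-20023\right) \left(-276\right) = 5526348$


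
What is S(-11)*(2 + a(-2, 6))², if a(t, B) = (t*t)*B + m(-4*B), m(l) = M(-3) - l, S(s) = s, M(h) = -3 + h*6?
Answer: -9251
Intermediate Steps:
M(h) = -3 + 6*h
m(l) = -21 - l (m(l) = (-3 + 6*(-3)) - l = (-3 - 18) - l = -21 - l)
a(t, B) = -21 + 4*B + B*t² (a(t, B) = (t*t)*B + (-21 - (-4)*B) = t²*B + (-21 + 4*B) = B*t² + (-21 + 4*B) = -21 + 4*B + B*t²)
S(-11)*(2 + a(-2, 6))² = -11*(2 + (-21 + 4*6 + 6*(-2)²))² = -11*(2 + (-21 + 24 + 6*4))² = -11*(2 + (-21 + 24 + 24))² = -11*(2 + 27)² = -11*29² = -11*841 = -9251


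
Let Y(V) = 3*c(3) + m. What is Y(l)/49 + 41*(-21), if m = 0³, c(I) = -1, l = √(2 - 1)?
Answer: -42192/49 ≈ -861.06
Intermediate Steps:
l = 1 (l = √1 = 1)
m = 0
Y(V) = -3 (Y(V) = 3*(-1) + 0 = -3 + 0 = -3)
Y(l)/49 + 41*(-21) = -3/49 + 41*(-21) = -3*1/49 - 861 = -3/49 - 861 = -42192/49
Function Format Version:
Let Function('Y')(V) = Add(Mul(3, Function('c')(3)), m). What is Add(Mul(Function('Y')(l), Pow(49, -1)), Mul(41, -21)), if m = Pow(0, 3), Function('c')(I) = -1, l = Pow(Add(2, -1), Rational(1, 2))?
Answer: Rational(-42192, 49) ≈ -861.06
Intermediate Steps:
l = 1 (l = Pow(1, Rational(1, 2)) = 1)
m = 0
Function('Y')(V) = -3 (Function('Y')(V) = Add(Mul(3, -1), 0) = Add(-3, 0) = -3)
Add(Mul(Function('Y')(l), Pow(49, -1)), Mul(41, -21)) = Add(Mul(-3, Pow(49, -1)), Mul(41, -21)) = Add(Mul(-3, Rational(1, 49)), -861) = Add(Rational(-3, 49), -861) = Rational(-42192, 49)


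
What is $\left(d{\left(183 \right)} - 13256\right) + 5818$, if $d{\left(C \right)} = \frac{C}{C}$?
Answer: $-7437$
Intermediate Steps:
$d{\left(C \right)} = 1$
$\left(d{\left(183 \right)} - 13256\right) + 5818 = \left(1 - 13256\right) + 5818 = -13255 + 5818 = -7437$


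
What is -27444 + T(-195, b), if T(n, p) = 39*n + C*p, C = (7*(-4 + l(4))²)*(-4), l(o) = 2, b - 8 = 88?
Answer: -45801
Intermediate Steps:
b = 96 (b = 8 + 88 = 96)
C = -112 (C = (7*(-4 + 2)²)*(-4) = (7*(-2)²)*(-4) = (7*4)*(-4) = 28*(-4) = -112)
T(n, p) = -112*p + 39*n (T(n, p) = 39*n - 112*p = -112*p + 39*n)
-27444 + T(-195, b) = -27444 + (-112*96 + 39*(-195)) = -27444 + (-10752 - 7605) = -27444 - 18357 = -45801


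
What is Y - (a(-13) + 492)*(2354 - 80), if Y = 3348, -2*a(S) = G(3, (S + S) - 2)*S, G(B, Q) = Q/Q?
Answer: -1130241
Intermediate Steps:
G(B, Q) = 1
a(S) = -S/2
Y - (a(-13) + 492)*(2354 - 80) = 3348 - (-½*(-13) + 492)*(2354 - 80) = 3348 - (13/2 + 492)*2274 = 3348 - 997*2274/2 = 3348 - 1*1133589 = 3348 - 1133589 = -1130241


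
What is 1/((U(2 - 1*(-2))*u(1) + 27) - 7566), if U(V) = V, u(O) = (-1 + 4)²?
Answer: -1/7503 ≈ -0.00013328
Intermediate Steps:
u(O) = 9 (u(O) = 3² = 9)
1/((U(2 - 1*(-2))*u(1) + 27) - 7566) = 1/(((2 - 1*(-2))*9 + 27) - 7566) = 1/(((2 + 2)*9 + 27) - 7566) = 1/((4*9 + 27) - 7566) = 1/((36 + 27) - 7566) = 1/(63 - 7566) = 1/(-7503) = -1/7503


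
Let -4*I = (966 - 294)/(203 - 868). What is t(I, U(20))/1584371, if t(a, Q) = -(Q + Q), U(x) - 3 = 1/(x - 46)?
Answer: -77/20596823 ≈ -3.7384e-6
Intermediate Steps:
I = 24/95 (I = -(966 - 294)/(4*(203 - 868)) = -168/(-665) = -168*(-1)/665 = -¼*(-96/95) = 24/95 ≈ 0.25263)
U(x) = 3 + 1/(-46 + x) (U(x) = 3 + 1/(x - 46) = 3 + 1/(-46 + x))
t(a, Q) = -2*Q
t(I, U(20))/1584371 = -2*(-137 + 3*20)/(-46 + 20)/1584371 = -2*(-137 + 60)/(-26)*(1/1584371) = -(-1)*(-77)/13*(1/1584371) = -2*77/26*(1/1584371) = -77/13*1/1584371 = -77/20596823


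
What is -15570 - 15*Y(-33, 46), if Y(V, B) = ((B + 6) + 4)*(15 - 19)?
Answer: -12210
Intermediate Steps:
Y(V, B) = -40 - 4*B (Y(V, B) = ((6 + B) + 4)*(-4) = (10 + B)*(-4) = -40 - 4*B)
-15570 - 15*Y(-33, 46) = -15570 - 15*(-40 - 4*46) = -15570 - 15*(-40 - 184) = -15570 - 15*(-224) = -15570 - 1*(-3360) = -15570 + 3360 = -12210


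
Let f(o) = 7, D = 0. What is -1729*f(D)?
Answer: -12103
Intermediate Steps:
-1729*f(D) = -1729*7 = -12103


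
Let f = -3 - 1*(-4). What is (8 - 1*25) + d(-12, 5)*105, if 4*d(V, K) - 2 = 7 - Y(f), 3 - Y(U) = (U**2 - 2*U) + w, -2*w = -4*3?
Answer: 1087/4 ≈ 271.75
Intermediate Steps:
w = 6 (w = -(-2)*3 = -1/2*(-12) = 6)
f = 1 (f = -3 + 4 = 1)
Y(U) = -3 - U**2 + 2*U (Y(U) = 3 - ((U**2 - 2*U) + 6) = 3 - (6 + U**2 - 2*U) = 3 + (-6 - U**2 + 2*U) = -3 - U**2 + 2*U)
d(V, K) = 11/4 (d(V, K) = 1/2 + (7 - (-3 - 1*1**2 + 2*1))/4 = 1/2 + (7 - (-3 - 1*1 + 2))/4 = 1/2 + (7 - (-3 - 1 + 2))/4 = 1/2 + (7 - 1*(-2))/4 = 1/2 + (7 + 2)/4 = 1/2 + (1/4)*9 = 1/2 + 9/4 = 11/4)
(8 - 1*25) + d(-12, 5)*105 = (8 - 1*25) + (11/4)*105 = (8 - 25) + 1155/4 = -17 + 1155/4 = 1087/4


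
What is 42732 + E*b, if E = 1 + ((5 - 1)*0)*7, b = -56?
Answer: 42676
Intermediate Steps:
E = 1 (E = 1 + (4*0)*7 = 1 + 0*7 = 1 + 0 = 1)
42732 + E*b = 42732 + 1*(-56) = 42732 - 56 = 42676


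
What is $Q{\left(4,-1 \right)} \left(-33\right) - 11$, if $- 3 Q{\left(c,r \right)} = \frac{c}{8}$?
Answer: $- \frac{11}{2} \approx -5.5$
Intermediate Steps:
$Q{\left(c,r \right)} = - \frac{c}{24}$ ($Q{\left(c,r \right)} = - \frac{c \frac{1}{8}}{3} = - \frac{\frac{1}{8} c}{3} = - \frac{c}{24}$)
$Q{\left(4,-1 \right)} \left(-33\right) - 11 = \left(- \frac{1}{24}\right) 4 \left(-33\right) - 11 = \left(- \frac{1}{6}\right) \left(-33\right) - 11 = \frac{11}{2} - 11 = - \frac{11}{2}$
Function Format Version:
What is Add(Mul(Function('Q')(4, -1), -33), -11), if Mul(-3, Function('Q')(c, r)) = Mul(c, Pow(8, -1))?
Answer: Rational(-11, 2) ≈ -5.5000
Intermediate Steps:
Function('Q')(c, r) = Mul(Rational(-1, 24), c) (Function('Q')(c, r) = Mul(Rational(-1, 3), Mul(c, Pow(8, -1))) = Mul(Rational(-1, 3), Mul(c, Rational(1, 8))) = Mul(Rational(-1, 3), Mul(Rational(1, 8), c)) = Mul(Rational(-1, 24), c))
Add(Mul(Function('Q')(4, -1), -33), -11) = Add(Mul(Mul(Rational(-1, 24), 4), -33), -11) = Add(Mul(Rational(-1, 6), -33), -11) = Add(Rational(11, 2), -11) = Rational(-11, 2)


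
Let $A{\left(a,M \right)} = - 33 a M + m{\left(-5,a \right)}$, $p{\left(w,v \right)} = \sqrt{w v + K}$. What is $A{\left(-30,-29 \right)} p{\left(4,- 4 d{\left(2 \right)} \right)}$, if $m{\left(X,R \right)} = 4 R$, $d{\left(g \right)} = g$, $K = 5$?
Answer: $- 86490 i \sqrt{3} \approx - 1.4981 \cdot 10^{5} i$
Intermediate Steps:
$p{\left(w,v \right)} = \sqrt{5 + v w}$ ($p{\left(w,v \right)} = \sqrt{w v + 5} = \sqrt{v w + 5} = \sqrt{5 + v w}$)
$A{\left(a,M \right)} = 4 a - 33 M a$ ($A{\left(a,M \right)} = - 33 a M + 4 a = - 33 M a + 4 a = 4 a - 33 M a$)
$A{\left(-30,-29 \right)} p{\left(4,- 4 d{\left(2 \right)} \right)} = - 30 \left(4 - -957\right) \sqrt{5 + \left(-4\right) 2 \cdot 4} = - 30 \left(4 + 957\right) \sqrt{5 - 32} = \left(-30\right) 961 \sqrt{5 - 32} = - 28830 \sqrt{-27} = - 28830 \cdot 3 i \sqrt{3} = - 86490 i \sqrt{3}$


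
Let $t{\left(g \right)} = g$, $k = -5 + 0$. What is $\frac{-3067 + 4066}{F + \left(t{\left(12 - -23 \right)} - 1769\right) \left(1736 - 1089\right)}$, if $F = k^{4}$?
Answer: $- \frac{999}{1121273} \approx -0.00089095$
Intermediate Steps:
$k = -5$
$F = 625$ ($F = \left(-5\right)^{4} = 625$)
$\frac{-3067 + 4066}{F + \left(t{\left(12 - -23 \right)} - 1769\right) \left(1736 - 1089\right)} = \frac{-3067 + 4066}{625 + \left(\left(12 - -23\right) - 1769\right) \left(1736 - 1089\right)} = \frac{999}{625 + \left(\left(12 + 23\right) - 1769\right) 647} = \frac{999}{625 + \left(35 - 1769\right) 647} = \frac{999}{625 - 1121898} = \frac{999}{-1121273} = 999 \left(- \frac{1}{1121273}\right) = - \frac{999}{1121273}$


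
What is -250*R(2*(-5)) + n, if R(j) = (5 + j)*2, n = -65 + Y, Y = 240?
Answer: 2675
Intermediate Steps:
n = 175 (n = -65 + 240 = 175)
R(j) = 10 + 2*j
-250*R(2*(-5)) + n = -250*(10 + 2*(2*(-5))) + 175 = -250*(10 + 2*(-10)) + 175 = -250*(10 - 20) + 175 = -250*(-10) + 175 = 2500 + 175 = 2675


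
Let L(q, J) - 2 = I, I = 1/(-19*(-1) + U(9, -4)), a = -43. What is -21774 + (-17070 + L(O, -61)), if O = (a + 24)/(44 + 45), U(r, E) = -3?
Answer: -621471/16 ≈ -38842.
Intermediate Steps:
O = -19/89 (O = (-43 + 24)/(44 + 45) = -19/89 ≈ -0.21348)
I = 1/16 (I = 1/(-19*(-1) - 3) = 1/(19 - 3) = 1/16 ≈ 0.062500)
L(q, J) = 33/16 (L(q, J) = 2 + 1/16 = 33/16)
-21774 + (-17070 + L(O, -61)) = -21774 + (-17070 + 33/16) = -21774 - 273087/16 = -621471/16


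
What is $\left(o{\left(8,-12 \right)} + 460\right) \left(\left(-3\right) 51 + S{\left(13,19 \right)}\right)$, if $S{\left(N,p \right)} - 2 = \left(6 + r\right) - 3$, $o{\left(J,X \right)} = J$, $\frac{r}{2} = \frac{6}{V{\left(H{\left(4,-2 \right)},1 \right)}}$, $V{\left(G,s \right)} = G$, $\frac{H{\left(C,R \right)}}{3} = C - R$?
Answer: $-68952$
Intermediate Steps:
$H{\left(C,R \right)} = - 3 R + 3 C$ ($H{\left(C,R \right)} = 3 \left(C - R\right) = - 3 R + 3 C$)
$r = \frac{2}{3}$ ($r = 2 \frac{6}{\left(-3\right) \left(-2\right) + 3 \cdot 4} = 2 \frac{6}{6 + 12} = 2 \cdot \frac{6}{18} = 2 \cdot 6 \cdot \frac{1}{18} = 2 \cdot \frac{1}{3} = \frac{2}{3} \approx 0.66667$)
$S{\left(N,p \right)} = \frac{17}{3}$ ($S{\left(N,p \right)} = 2 + \left(\left(6 + \frac{2}{3}\right) - 3\right) = 2 + \left(\frac{20}{3} - 3\right) = 2 + \frac{11}{3} = \frac{17}{3}$)
$\left(o{\left(8,-12 \right)} + 460\right) \left(\left(-3\right) 51 + S{\left(13,19 \right)}\right) = \left(8 + 460\right) \left(\left(-3\right) 51 + \frac{17}{3}\right) = 468 \left(-153 + \frac{17}{3}\right) = 468 \left(- \frac{442}{3}\right) = -68952$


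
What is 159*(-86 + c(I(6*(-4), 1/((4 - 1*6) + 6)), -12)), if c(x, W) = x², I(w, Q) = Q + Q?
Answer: -54537/4 ≈ -13634.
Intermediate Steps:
I(w, Q) = 2*Q
159*(-86 + c(I(6*(-4), 1/((4 - 1*6) + 6)), -12)) = 159*(-86 + (2/((4 - 1*6) + 6))²) = 159*(-86 + (2/((4 - 6) + 6))²) = 159*(-86 + (2/(-2 + 6))²) = 159*(-86 + (2/4)²) = 159*(-86 + (2*(¼))²) = 159*(-86 + (½)²) = 159*(-86 + ¼) = 159*(-343/4) = -54537/4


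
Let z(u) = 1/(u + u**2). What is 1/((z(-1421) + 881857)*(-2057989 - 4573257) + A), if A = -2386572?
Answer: -1008910/5899917105032726163 ≈ -1.7100e-13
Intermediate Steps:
1/((z(-1421) + 881857)*(-2057989 - 4573257) + A) = 1/((1/((-1421)*(1 - 1421)) + 881857)*(-2057989 - 4573257) - 2386572) = 1/((-1/1421/(-1420) + 881857)*(-6631246) - 2386572) = 1/((-1/1421*(-1/1420) + 881857)*(-6631246) - 2386572) = 1/((1/2017820 + 881857)*(-6631246) - 2386572) = 1/((1779428691741/2017820)*(-6631246) - 2386572) = 1/(-5899914697196369643/1008910 - 2386572) = 1/(-5899917105032726163/1008910) = -1008910/5899917105032726163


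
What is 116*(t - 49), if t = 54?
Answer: 580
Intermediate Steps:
116*(t - 49) = 116*(54 - 49) = 116*5 = 580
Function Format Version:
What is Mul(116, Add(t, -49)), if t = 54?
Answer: 580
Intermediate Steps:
Mul(116, Add(t, -49)) = Mul(116, Add(54, -49)) = Mul(116, 5) = 580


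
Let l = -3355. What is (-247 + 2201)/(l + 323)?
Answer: -977/1516 ≈ -0.64446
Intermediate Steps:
(-247 + 2201)/(l + 323) = (-247 + 2201)/(-3355 + 323) = 1954/(-3032) = 1954*(-1/3032) = -977/1516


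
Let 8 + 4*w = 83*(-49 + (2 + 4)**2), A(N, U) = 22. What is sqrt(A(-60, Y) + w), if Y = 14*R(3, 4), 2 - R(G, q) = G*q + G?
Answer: 3*I*sqrt(111)/2 ≈ 15.803*I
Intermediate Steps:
R(G, q) = 2 - G - G*q (R(G, q) = 2 - (G*q + G) = 2 - (G + G*q) = 2 + (-G - G*q) = 2 - G - G*q)
Y = -182 (Y = 14*(2 - 1*3 - 1*3*4) = 14*(2 - 3 - 12) = 14*(-13) = -182)
w = -1087/4 (w = -2 + (83*(-49 + (2 + 4)**2))/4 = -2 + (83*(-49 + 6**2))/4 = -2 + (83*(-49 + 36))/4 = -2 + (83*(-13))/4 = -2 + (1/4)*(-1079) = -2 - 1079/4 = -1087/4 ≈ -271.75)
sqrt(A(-60, Y) + w) = sqrt(22 - 1087/4) = sqrt(-999/4) = 3*I*sqrt(111)/2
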